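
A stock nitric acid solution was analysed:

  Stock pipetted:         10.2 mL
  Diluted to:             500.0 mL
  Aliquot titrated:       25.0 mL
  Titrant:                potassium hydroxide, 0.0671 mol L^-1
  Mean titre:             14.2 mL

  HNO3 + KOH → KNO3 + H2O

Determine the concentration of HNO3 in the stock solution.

1.87 mol/L

n(KOH) = 0.0142 × 0.0671 = 9.53 × 10^-4 mol
n(HNO3) in the aliquot = 9.53 × 10^-4 mol (1:1 ratio)
[HNO3]_dilute = 9.53 × 10^-4 / 0.0250 = 0.0381 mol/L
Dilution factor = 500.0 / 10.2 = 49.02
[HNO3]_stock = 0.0381 × 49.02 = 1.87 mol/L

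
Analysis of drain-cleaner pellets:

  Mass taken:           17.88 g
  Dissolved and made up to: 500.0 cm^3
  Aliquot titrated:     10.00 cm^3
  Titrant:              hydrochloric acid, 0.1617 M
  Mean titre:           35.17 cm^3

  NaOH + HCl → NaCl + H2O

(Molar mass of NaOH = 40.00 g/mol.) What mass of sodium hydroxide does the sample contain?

11.37 g

n(HCl) per titration = 0.03517 × 0.1617 = 5.687 × 10^-3 mol
n(NaOH) in each aliquot = 5.687 × 10^-3 mol (1:1 ratio)
n(NaOH) in the whole flask = 5.687 × 10^-3 × 500.0/10.00 = 0.2843 mol
mass of NaOH = 0.2843 × 40.00 = 11.37 g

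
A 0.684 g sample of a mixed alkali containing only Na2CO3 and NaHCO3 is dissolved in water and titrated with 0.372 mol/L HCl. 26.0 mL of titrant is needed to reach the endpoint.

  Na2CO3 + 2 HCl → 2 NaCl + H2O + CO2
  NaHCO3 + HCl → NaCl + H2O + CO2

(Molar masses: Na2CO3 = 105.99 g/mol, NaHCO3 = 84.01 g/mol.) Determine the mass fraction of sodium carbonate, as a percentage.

n(HCl) = 0.0260 × 0.372 = 9.67 × 10^-3 mol
Let x = n(Na2CO3), y = n(NaHCO3).
Titrant: 2x + 1y = 9.67 × 10^-3;  mass: 105.99x + 84.01y = 0.684
Solving, x = 2.07 × 10^-3 mol, y = 5.53 × 10^-3 mol
mass of Na2CO3 = 2.07 × 10^-3 × 105.99 = 0.220 g
% Na2CO3 = 0.220 / 0.684 × 100 = 32.1 %

32.1 %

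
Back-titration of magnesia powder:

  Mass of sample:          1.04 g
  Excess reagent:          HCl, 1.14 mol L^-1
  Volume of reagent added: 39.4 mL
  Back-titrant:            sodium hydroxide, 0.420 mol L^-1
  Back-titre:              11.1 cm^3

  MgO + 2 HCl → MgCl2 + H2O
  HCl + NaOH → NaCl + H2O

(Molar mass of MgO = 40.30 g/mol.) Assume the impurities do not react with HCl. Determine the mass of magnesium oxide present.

0.811 g

n(HCl) added = 0.0394 × 1.14 = 0.0449 mol
n(NaOH) used in back-titration = 0.0111 × 0.420 = 4.66 × 10^-3 mol
n(HCl) left over = 4.66 × 10^-3 mol (1:1 ratio)
n(HCl) consumed by analyte = 0.0449 − 4.66 × 10^-3 = 0.0403 mol
From the 1:2 ratio, n(MgO) = 1/2 × 0.0403 = 0.0201 mol
mass of MgO = 0.0201 × 40.30 = 0.811 g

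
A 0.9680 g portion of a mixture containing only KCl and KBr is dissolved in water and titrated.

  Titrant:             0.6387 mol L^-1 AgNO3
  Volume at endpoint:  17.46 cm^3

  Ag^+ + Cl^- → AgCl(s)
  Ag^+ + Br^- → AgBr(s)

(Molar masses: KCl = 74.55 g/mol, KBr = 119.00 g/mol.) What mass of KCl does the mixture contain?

n(AgNO3) = 0.01746 × 0.6387 = 0.01115 mol
Let x = n(KCl), y = n(KBr).
Titrant: 1x + 1y = 0.01115;  mass: 74.55x + 119.00y = 0.9680
Solving, x = 8.078 × 10^-3 mol, y = 3.074 × 10^-3 mol
mass of KCl = 8.078 × 10^-3 × 74.55 = 0.6022 g

0.6022 g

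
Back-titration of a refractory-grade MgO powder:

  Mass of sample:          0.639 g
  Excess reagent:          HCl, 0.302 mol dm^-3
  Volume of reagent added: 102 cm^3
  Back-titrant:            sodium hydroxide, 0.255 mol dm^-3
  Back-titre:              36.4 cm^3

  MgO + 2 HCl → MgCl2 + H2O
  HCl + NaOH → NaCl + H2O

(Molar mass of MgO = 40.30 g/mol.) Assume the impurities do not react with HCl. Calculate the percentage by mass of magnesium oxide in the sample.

67.9 %

n(HCl) added = 0.102 × 0.302 = 0.0308 mol
n(NaOH) used in back-titration = 0.0364 × 0.255 = 9.28 × 10^-3 mol
n(HCl) left over = 9.28 × 10^-3 mol (1:1 ratio)
n(HCl) consumed by analyte = 0.0308 − 9.28 × 10^-3 = 0.0215 mol
From the 1:2 ratio, n(MgO) = 1/2 × 0.0215 = 0.0108 mol
mass of MgO = 0.0108 × 40.30 = 0.434 g
% MgO = 0.434 / 0.639 × 100 = 67.9 %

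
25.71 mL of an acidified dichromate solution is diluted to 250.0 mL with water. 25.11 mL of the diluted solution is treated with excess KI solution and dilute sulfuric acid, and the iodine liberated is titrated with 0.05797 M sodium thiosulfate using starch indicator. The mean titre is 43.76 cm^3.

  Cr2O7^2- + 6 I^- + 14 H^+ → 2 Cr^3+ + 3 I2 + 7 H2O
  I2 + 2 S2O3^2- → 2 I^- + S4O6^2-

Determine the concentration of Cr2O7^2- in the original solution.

0.1637 M

n(S2O3^2-) = 0.04376 × 0.05797 = 2.537 × 10^-3 mol
n(I2) = n(S2O3^2-)/2 = 1.268 × 10^-3 mol
From the 1:3 ratio, n(Cr2O7^2-) in the aliquot = 1/3 × 1.268 × 10^-3 = 4.228 × 10^-4 mol
[Cr2O7^2-]_dilute = 4.228 × 10^-4 / 0.02511 = 0.01684 mol/L
[Cr2O7^2-]_original = 0.01684 × 250.0/25.71 = 0.1637 mol/L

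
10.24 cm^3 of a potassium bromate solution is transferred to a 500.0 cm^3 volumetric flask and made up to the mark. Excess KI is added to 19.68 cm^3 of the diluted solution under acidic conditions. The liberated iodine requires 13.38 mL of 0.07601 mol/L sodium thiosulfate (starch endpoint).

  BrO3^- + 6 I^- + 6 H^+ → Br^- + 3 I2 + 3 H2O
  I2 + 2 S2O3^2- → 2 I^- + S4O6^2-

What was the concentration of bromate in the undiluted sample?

0.4206 mol/L

n(S2O3^2-) = 0.01338 × 0.07601 = 1.017 × 10^-3 mol
n(I2) = n(S2O3^2-)/2 = 5.085 × 10^-4 mol
From the 1:3 ratio, n(BrO3^-) in the aliquot = 1/3 × 5.085 × 10^-4 = 1.695 × 10^-4 mol
[BrO3^-]_dilute = 1.695 × 10^-4 / 0.01968 = 0.008613 mol/L
[BrO3^-]_original = 0.008613 × 500.0/10.24 = 0.4206 mol/L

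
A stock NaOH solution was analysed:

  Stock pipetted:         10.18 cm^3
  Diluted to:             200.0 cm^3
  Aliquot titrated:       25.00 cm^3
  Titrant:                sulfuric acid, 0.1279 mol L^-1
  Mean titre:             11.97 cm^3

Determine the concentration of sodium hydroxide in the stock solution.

2.406 mol/L

2 NaOH + H2SO4 → Na2SO4 + 2 H2O
n(H2SO4) = 0.01197 × 0.1279 = 1.531 × 10^-3 mol
From the 2:1 ratio, n(NaOH) in the aliquot = 2/1 × 1.531 × 10^-3 = 3.062 × 10^-3 mol
[NaOH]_dilute = 3.062 × 10^-3 / 0.02500 = 0.1225 mol/L
Dilution factor = 200.0 / 10.18 = 19.65
[NaOH]_stock = 0.1225 × 19.65 = 2.406 mol/L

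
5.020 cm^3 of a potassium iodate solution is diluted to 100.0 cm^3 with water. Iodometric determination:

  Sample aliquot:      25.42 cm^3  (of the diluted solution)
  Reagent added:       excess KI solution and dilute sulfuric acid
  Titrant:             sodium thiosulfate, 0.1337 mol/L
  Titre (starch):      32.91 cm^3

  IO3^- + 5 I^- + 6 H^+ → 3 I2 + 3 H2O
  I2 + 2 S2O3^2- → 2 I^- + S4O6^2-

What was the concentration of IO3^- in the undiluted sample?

0.5747 mol/L

n(S2O3^2-) = 0.03291 × 0.1337 = 4.400 × 10^-3 mol
n(I2) = n(S2O3^2-)/2 = 2.200 × 10^-3 mol
From the 1:3 ratio, n(IO3^-) in the aliquot = 1/3 × 2.200 × 10^-3 = 7.333 × 10^-4 mol
[IO3^-]_dilute = 7.333 × 10^-4 / 0.02542 = 0.02885 mol/L
[IO3^-]_original = 0.02885 × 100.0/5.020 = 0.5747 mol/L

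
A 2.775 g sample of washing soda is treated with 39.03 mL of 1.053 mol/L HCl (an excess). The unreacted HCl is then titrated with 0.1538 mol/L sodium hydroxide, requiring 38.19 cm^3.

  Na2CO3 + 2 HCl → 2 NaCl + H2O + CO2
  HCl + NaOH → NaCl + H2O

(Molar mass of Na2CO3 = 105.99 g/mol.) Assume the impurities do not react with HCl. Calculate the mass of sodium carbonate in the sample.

n(HCl) added = 0.03903 × 1.053 = 0.04110 mol
n(NaOH) used in back-titration = 0.03819 × 0.1538 = 5.874 × 10^-3 mol
n(HCl) left over = 5.874 × 10^-3 mol (1:1 ratio)
n(HCl) consumed by analyte = 0.04110 − 5.874 × 10^-3 = 0.03522 mol
From the 1:2 ratio, n(Na2CO3) = 1/2 × 0.03522 = 0.01761 mol
mass of Na2CO3 = 0.01761 × 105.99 = 1.867 g

1.867 g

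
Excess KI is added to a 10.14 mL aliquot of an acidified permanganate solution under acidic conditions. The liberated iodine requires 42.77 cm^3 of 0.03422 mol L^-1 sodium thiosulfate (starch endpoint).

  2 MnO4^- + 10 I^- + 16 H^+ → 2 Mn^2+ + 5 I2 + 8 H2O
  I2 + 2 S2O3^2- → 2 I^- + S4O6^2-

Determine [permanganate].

0.02887 mol/L

n(S2O3^2-) = 0.04277 × 0.03422 = 1.464 × 10^-3 mol
n(I2) = n(S2O3^2-)/2 = 7.318 × 10^-4 mol
From the 2:5 ratio, n(MnO4^-) in the aliquot = 2/5 × 7.318 × 10^-4 = 2.927 × 10^-4 mol
[MnO4^-] = 2.927 × 10^-4 / 0.01014 = 0.02887 mol/L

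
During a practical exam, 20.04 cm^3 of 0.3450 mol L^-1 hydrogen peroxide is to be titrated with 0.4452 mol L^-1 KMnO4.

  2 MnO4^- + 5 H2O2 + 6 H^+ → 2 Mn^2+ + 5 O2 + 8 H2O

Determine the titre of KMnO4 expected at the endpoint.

6.212 mL

n(H2O2) = 0.02004 L × 0.3450 mol/L = 6.914 × 10^-3 mol
From the 2:5 stoichiometry, n(KMnO4) = 2/5 × 6.914 × 10^-3 = 2.766 × 10^-3 mol
V(KMnO4) = 2.766 × 10^-3 mol / 0.4452 mol/L = 0.006212 L = 6.212 mL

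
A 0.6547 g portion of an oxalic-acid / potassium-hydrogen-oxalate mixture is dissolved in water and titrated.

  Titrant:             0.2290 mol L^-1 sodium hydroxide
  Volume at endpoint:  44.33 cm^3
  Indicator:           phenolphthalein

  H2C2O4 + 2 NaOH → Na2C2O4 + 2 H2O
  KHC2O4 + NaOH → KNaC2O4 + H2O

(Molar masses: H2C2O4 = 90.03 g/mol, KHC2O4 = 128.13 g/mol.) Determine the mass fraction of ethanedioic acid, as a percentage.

53.44 %

n(NaOH) = 0.04433 × 0.2290 = 0.01015 mol
Let x = n(H2C2O4), y = n(KHC2O4).
Titrant: 2x + 1y = 0.01015;  mass: 90.03x + 128.13y = 0.6547
Solving, x = 3.886 × 10^-3 mol, y = 2.379 × 10^-3 mol
mass of H2C2O4 = 3.886 × 10^-3 × 90.03 = 0.3499 g
% H2C2O4 = 0.3499 / 0.6547 × 100 = 53.44 %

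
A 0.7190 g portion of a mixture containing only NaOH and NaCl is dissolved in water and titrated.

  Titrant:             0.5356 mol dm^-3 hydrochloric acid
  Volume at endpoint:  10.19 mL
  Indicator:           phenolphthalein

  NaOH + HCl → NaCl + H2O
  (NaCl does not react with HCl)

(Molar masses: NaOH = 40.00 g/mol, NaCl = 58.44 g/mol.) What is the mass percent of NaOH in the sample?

n(HCl) = 0.01019 × 0.5356 = 5.458 × 10^-3 mol
Let x = n(NaOH), y = n(NaCl).
Titrant: 1x = 5.458 × 10^-3;  mass: 40.00x + 58.44y = 0.7190
Solving, x = 5.458 × 10^-3 mol, y = 8.568 × 10^-3 mol
mass of NaOH = 5.458 × 10^-3 × 40.00 = 0.2183 g
% NaOH = 0.2183 / 0.7190 × 100 = 30.36 %

30.36 %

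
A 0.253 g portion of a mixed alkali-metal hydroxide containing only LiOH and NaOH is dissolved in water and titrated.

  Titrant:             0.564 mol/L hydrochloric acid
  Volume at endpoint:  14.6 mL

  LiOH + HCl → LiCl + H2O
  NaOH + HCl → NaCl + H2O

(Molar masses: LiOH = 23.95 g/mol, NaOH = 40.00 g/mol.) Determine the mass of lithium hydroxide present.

n(HCl) = 0.0146 × 0.564 = 8.23 × 10^-3 mol
Let x = n(LiOH), y = n(NaOH).
Titrant: 1x + 1y = 8.23 × 10^-3;  mass: 23.95x + 40.00y = 0.253
Solving, x = 4.76 × 10^-3 mol, y = 3.48 × 10^-3 mol
mass of LiOH = 4.76 × 10^-3 × 23.95 = 0.114 g

0.114 g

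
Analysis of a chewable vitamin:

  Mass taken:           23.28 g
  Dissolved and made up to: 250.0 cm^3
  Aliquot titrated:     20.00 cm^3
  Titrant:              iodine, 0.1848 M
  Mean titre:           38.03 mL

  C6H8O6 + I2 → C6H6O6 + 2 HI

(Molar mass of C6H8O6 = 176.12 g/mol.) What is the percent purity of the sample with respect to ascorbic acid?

n(I2) per titration = 0.03803 × 0.1848 = 7.028 × 10^-3 mol
n(C6H8O6) in each aliquot = 7.028 × 10^-3 mol (1:1 ratio)
n(C6H8O6) in the whole flask = 7.028 × 10^-3 × 250.0/20.00 = 0.08785 mol
mass of C6H8O6 = 0.08785 × 176.12 = 15.47 g
% C6H8O6 = 15.47 / 23.28 × 100 = 66.46 %

66.46 %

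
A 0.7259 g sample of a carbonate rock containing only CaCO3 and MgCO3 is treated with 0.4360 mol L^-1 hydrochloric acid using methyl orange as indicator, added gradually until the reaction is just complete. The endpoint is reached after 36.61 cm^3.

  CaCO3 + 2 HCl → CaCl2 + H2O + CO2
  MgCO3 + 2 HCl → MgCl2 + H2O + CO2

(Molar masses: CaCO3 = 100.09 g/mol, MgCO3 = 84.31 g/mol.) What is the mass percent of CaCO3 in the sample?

46.33 %

n(HCl) = 0.03661 × 0.4360 = 0.01596 mol
Let x = n(CaCO3), y = n(MgCO3).
Titrant: 2x + 2y = 0.01596;  mass: 100.09x + 84.31y = 0.7259
Solving, x = 3.360 × 10^-3 mol, y = 4.621 × 10^-3 mol
mass of CaCO3 = 3.360 × 10^-3 × 100.09 = 0.3363 g
% CaCO3 = 0.3363 / 0.7259 × 100 = 46.33 %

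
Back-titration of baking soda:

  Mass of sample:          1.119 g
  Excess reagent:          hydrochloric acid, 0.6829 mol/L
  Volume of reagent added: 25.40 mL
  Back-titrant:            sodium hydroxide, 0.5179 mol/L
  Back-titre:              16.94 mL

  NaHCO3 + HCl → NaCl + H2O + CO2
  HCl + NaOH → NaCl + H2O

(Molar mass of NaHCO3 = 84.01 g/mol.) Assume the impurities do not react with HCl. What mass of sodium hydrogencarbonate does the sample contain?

n(HCl) added = 0.02540 × 0.6829 = 0.01735 mol
n(NaOH) used in back-titration = 0.01694 × 0.5179 = 8.773 × 10^-3 mol
n(HCl) left over = 8.773 × 10^-3 mol (1:1 ratio)
n(HCl) consumed by analyte = 0.01735 − 8.773 × 10^-3 = 8.572 × 10^-3 mol
n(NaHCO3) = 8.572 × 10^-3 mol (1:1 ratio)
mass of NaHCO3 = 8.572 × 10^-3 × 84.01 = 0.7202 g

0.7202 g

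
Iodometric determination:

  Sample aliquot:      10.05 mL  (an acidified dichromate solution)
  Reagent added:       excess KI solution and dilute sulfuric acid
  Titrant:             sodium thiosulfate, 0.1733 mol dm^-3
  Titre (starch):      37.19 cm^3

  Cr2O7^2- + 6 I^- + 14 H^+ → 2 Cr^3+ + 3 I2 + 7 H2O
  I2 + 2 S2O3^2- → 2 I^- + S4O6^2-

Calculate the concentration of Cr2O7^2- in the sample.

0.1069 mol/L

n(S2O3^2-) = 0.03719 × 0.1733 = 6.445 × 10^-3 mol
n(I2) = n(S2O3^2-)/2 = 3.223 × 10^-3 mol
From the 1:3 ratio, n(Cr2O7^2-) in the aliquot = 1/3 × 3.223 × 10^-3 = 1.074 × 10^-3 mol
[Cr2O7^2-] = 1.074 × 10^-3 / 0.01005 = 0.1069 mol/L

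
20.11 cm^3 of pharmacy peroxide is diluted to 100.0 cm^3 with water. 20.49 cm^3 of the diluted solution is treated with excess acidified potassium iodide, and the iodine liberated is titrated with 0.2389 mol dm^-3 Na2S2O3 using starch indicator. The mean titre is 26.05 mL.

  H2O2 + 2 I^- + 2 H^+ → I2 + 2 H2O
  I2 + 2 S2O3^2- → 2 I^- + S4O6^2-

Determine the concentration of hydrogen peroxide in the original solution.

n(S2O3^2-) = 0.02605 × 0.2389 = 6.223 × 10^-3 mol
n(I2) = n(S2O3^2-)/2 = 3.112 × 10^-3 mol
n(H2O2) in the aliquot = 3.112 × 10^-3 mol (1:1 ratio)
[H2O2]_dilute = 3.112 × 10^-3 / 0.02049 = 0.1519 mol/L
[H2O2]_original = 0.1519 × 100.0/20.11 = 0.7552 mol/L

0.7552 mol/L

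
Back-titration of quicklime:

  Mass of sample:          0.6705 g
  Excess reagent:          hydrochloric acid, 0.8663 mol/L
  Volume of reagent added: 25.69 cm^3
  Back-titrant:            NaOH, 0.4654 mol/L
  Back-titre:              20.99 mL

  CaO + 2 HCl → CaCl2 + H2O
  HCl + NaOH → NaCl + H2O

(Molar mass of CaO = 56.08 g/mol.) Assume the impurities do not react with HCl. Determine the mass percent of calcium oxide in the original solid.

52.22 %

n(HCl) added = 0.02569 × 0.8663 = 0.02226 mol
n(NaOH) used in back-titration = 0.02099 × 0.4654 = 9.769 × 10^-3 mol
n(HCl) left over = 9.769 × 10^-3 mol (1:1 ratio)
n(HCl) consumed by analyte = 0.02226 − 9.769 × 10^-3 = 0.01249 mol
From the 1:2 ratio, n(CaO) = 1/2 × 0.01249 = 6.243 × 10^-3 mol
mass of CaO = 6.243 × 10^-3 × 56.08 = 0.3501 g
% CaO = 0.3501 / 0.6705 × 100 = 52.22 %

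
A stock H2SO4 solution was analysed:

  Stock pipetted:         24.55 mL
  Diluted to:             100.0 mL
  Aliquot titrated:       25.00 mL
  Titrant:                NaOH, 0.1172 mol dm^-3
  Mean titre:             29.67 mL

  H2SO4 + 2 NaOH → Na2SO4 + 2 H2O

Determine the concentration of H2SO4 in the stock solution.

0.2833 mol/L

n(NaOH) = 0.02967 × 0.1172 = 3.477 × 10^-3 mol
From the 1:2 ratio, n(H2SO4) in the aliquot = 1/2 × 3.477 × 10^-3 = 1.739 × 10^-3 mol
[H2SO4]_dilute = 1.739 × 10^-3 / 0.02500 = 0.06955 mol/L
Dilution factor = 100.0 / 24.55 = 4.073
[H2SO4]_stock = 0.06955 × 4.073 = 0.2833 mol/L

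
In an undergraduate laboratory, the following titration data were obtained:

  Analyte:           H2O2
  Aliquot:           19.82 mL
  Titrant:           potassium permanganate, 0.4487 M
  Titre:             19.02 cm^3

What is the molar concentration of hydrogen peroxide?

2 MnO4^- + 5 H2O2 + 6 H^+ → 2 Mn^2+ + 5 O2 + 8 H2O
n(KMnO4) = 0.01902 L × 0.4487 mol/L = 8.534 × 10^-3 mol
From the 5:2 mole ratio, n(H2O2) = 5/2 × 8.534 × 10^-3 = 0.02134 mol
[H2O2] = 0.02134 mol / 0.01982 L = 1.076 mol/L

1.076 M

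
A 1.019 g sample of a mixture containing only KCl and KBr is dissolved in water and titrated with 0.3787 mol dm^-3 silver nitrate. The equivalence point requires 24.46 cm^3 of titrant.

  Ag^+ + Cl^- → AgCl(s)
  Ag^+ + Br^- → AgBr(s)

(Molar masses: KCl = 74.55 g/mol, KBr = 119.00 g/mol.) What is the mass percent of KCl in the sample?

n(AgNO3) = 0.02446 × 0.3787 = 9.263 × 10^-3 mol
Let x = n(KCl), y = n(KBr).
Titrant: 1x + 1y = 9.263 × 10^-3;  mass: 74.55x + 119.00y = 1.019
Solving, x = 1.874 × 10^-3 mol, y = 7.389 × 10^-3 mol
mass of KCl = 1.874 × 10^-3 × 74.55 = 0.1397 g
% KCl = 0.1397 / 1.019 × 100 = 13.71 %

13.71 %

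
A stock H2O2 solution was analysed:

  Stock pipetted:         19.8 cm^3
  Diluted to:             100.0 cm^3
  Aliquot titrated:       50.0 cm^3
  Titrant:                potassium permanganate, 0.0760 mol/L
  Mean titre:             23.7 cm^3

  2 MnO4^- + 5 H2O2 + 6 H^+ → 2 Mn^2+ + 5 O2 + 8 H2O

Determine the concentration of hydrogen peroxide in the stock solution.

n(KMnO4) = 0.0237 × 0.0760 = 1.80 × 10^-3 mol
From the 5:2 ratio, n(H2O2) in the aliquot = 5/2 × 1.80 × 10^-3 = 4.50 × 10^-3 mol
[H2O2]_dilute = 4.50 × 10^-3 / 0.0500 = 0.0901 mol/L
Dilution factor = 100.0 / 19.8 = 5.051
[H2O2]_stock = 0.0901 × 5.051 = 0.455 mol/L

0.455 mol/L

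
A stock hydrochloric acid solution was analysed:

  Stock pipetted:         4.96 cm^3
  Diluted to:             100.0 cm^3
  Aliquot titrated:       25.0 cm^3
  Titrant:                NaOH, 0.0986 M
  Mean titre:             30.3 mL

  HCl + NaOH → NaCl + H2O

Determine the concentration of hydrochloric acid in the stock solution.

2.41 M

n(NaOH) = 0.0303 × 0.0986 = 2.99 × 10^-3 mol
n(HCl) in the aliquot = 2.99 × 10^-3 mol (1:1 ratio)
[HCl]_dilute = 2.99 × 10^-3 / 0.0250 = 0.120 mol/L
Dilution factor = 100.0 / 4.96 = 20.16
[HCl]_stock = 0.120 × 20.16 = 2.41 mol/L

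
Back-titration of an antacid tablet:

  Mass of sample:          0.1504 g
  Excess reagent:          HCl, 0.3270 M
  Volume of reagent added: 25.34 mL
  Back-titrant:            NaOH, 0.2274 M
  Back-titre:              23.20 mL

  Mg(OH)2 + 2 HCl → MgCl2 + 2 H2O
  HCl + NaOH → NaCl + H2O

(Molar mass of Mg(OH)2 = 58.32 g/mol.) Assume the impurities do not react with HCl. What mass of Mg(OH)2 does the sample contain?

n(HCl) added = 0.02534 × 0.3270 = 8.286 × 10^-3 mol
n(NaOH) used in back-titration = 0.02320 × 0.2274 = 5.276 × 10^-3 mol
n(HCl) left over = 5.276 × 10^-3 mol (1:1 ratio)
n(HCl) consumed by analyte = 8.286 × 10^-3 − 5.276 × 10^-3 = 3.011 × 10^-3 mol
From the 1:2 ratio, n(Mg(OH)2) = 1/2 × 3.011 × 10^-3 = 1.505 × 10^-3 mol
mass of Mg(OH)2 = 1.505 × 10^-3 × 58.32 = 0.08779 g

0.08779 g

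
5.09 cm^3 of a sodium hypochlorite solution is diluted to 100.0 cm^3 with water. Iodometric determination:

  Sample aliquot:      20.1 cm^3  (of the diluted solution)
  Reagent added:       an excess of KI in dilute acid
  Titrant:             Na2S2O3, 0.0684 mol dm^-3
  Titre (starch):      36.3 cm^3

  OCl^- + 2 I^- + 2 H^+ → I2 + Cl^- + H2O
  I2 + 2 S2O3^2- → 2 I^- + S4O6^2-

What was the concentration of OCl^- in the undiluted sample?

1.21 mol/L

n(S2O3^2-) = 0.0363 × 0.0684 = 2.48 × 10^-3 mol
n(I2) = n(S2O3^2-)/2 = 1.24 × 10^-3 mol
n(OCl^-) in the aliquot = 1.24 × 10^-3 mol (1:1 ratio)
[OCl^-]_dilute = 1.24 × 10^-3 / 0.0201 = 0.0618 mol/L
[OCl^-]_original = 0.0618 × 100.0/5.09 = 1.21 mol/L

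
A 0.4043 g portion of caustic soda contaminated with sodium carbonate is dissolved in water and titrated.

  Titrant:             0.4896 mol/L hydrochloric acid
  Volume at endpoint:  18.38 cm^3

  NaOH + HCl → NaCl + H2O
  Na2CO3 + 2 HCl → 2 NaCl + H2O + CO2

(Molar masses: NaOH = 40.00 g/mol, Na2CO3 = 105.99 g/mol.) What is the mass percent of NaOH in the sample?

55.27 %

n(HCl) = 0.01838 × 0.4896 = 8.999 × 10^-3 mol
Let x = n(NaOH), y = n(Na2CO3).
Titrant: 1x + 2y = 8.999 × 10^-3;  mass: 40.00x + 105.99y = 0.4043
Solving, x = 5.586 × 10^-3 mol, y = 1.706 × 10^-3 mol
mass of NaOH = 5.586 × 10^-3 × 40.00 = 0.2235 g
% NaOH = 0.2235 / 0.4043 × 100 = 55.27 %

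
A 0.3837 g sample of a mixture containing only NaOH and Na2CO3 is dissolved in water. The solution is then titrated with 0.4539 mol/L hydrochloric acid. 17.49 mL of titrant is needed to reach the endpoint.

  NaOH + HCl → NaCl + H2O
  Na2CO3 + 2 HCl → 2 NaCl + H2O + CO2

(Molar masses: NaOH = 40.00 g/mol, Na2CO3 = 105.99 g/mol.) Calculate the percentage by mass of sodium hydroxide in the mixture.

n(HCl) = 0.01749 × 0.4539 = 7.939 × 10^-3 mol
Let x = n(NaOH), y = n(Na2CO3).
Titrant: 1x + 2y = 7.939 × 10^-3;  mass: 40.00x + 105.99y = 0.3837
Solving, x = 2.848 × 10^-3 mol, y = 2.545 × 10^-3 mol
mass of NaOH = 2.848 × 10^-3 × 40.00 = 0.1139 g
% NaOH = 0.1139 / 0.3837 × 100 = 29.69 %

29.69 %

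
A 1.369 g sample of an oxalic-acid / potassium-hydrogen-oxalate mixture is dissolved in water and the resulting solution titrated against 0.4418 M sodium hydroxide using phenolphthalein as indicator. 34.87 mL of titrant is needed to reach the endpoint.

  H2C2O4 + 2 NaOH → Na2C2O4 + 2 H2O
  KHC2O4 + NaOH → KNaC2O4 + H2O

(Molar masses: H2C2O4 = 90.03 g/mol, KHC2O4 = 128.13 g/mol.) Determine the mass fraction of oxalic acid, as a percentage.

n(NaOH) = 0.03487 × 0.4418 = 0.01541 mol
Let x = n(H2C2O4), y = n(KHC2O4).
Titrant: 2x + 1y = 0.01541;  mass: 90.03x + 128.13y = 1.369
Solving, x = 3.639 × 10^-3 mol, y = 8.128 × 10^-3 mol
mass of H2C2O4 = 3.639 × 10^-3 × 90.03 = 0.3276 g
% H2C2O4 = 0.3276 / 1.369 × 100 = 23.93 %

23.93 %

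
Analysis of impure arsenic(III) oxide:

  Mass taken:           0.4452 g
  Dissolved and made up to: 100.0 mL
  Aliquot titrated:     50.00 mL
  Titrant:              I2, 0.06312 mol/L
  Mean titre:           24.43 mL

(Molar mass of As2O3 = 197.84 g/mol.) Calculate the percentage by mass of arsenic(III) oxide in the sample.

As2O3 + 2 I2 + 2 H2O → As2O5 + 4 HI
n(I2) per titration = 0.02443 × 0.06312 = 1.542 × 10^-3 mol
From the 1:2 ratio, n(As2O3) in each aliquot = 1/2 × 1.542 × 10^-3 = 7.710 × 10^-4 mol
n(As2O3) in the whole flask = 7.710 × 10^-4 × 100.0/50.00 = 1.542 × 10^-3 mol
mass of As2O3 = 1.542 × 10^-3 × 197.84 = 0.3051 g
% As2O3 = 0.3051 / 0.4452 × 100 = 68.53 %

68.53 %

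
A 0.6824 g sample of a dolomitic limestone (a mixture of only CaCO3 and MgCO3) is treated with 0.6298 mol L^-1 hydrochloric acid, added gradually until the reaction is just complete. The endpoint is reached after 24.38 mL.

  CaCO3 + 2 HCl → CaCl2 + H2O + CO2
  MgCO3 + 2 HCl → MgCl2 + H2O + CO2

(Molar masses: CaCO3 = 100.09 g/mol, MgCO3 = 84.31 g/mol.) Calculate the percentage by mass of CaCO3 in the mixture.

n(HCl) = 0.02438 × 0.6298 = 0.01535 mol
Let x = n(CaCO3), y = n(MgCO3).
Titrant: 2x + 2y = 0.01535;  mass: 100.09x + 84.31y = 0.6824
Solving, x = 2.226 × 10^-3 mol, y = 5.451 × 10^-3 mol
mass of CaCO3 = 2.226 × 10^-3 × 100.09 = 0.2228 g
% CaCO3 = 0.2228 / 0.6824 × 100 = 32.65 %

32.65 %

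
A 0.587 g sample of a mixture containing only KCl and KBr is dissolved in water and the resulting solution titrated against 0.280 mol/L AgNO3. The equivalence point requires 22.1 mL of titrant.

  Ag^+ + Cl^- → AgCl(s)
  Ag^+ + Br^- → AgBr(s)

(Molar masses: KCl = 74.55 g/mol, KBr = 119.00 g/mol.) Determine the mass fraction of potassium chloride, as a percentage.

42.7 %

n(AgNO3) = 0.0221 × 0.280 = 6.19 × 10^-3 mol
Let x = n(KCl), y = n(KBr).
Titrant: 1x + 1y = 6.19 × 10^-3;  mass: 74.55x + 119.00y = 0.587
Solving, x = 3.36 × 10^-3 mol, y = 2.83 × 10^-3 mol
mass of KCl = 3.36 × 10^-3 × 74.55 = 0.251 g
% KCl = 0.251 / 0.587 × 100 = 42.7 %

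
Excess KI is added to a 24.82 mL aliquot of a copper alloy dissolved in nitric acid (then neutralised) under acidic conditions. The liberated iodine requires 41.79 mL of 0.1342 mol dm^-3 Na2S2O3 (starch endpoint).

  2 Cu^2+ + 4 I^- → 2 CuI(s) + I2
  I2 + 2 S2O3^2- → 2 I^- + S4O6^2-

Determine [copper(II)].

n(S2O3^2-) = 0.04179 × 0.1342 = 5.608 × 10^-3 mol
n(I2) = n(S2O3^2-)/2 = 2.804 × 10^-3 mol
From the 2:1 ratio, n(Cu2+) in the aliquot = 2/1 × 2.804 × 10^-3 = 5.608 × 10^-3 mol
[Cu2+] = 5.608 × 10^-3 / 0.02482 = 0.2260 mol/L

0.2260 mol/L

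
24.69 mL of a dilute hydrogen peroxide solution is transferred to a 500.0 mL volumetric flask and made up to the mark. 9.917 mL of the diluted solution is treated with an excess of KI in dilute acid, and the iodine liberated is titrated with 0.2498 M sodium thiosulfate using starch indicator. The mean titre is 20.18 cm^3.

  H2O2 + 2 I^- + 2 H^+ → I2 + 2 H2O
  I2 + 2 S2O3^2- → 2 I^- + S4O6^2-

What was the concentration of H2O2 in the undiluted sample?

5.147 M

n(S2O3^2-) = 0.02018 × 0.2498 = 5.041 × 10^-3 mol
n(I2) = n(S2O3^2-)/2 = 2.520 × 10^-3 mol
n(H2O2) in the aliquot = 2.520 × 10^-3 mol (1:1 ratio)
[H2O2]_dilute = 2.520 × 10^-3 / 0.009917 = 0.2542 mol/L
[H2O2]_original = 0.2542 × 500.0/24.69 = 5.147 mol/L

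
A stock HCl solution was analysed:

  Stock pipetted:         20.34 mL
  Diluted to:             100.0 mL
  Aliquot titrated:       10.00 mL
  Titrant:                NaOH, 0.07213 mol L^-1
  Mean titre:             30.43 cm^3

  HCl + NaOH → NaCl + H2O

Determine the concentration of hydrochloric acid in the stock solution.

1.079 mol/L

n(NaOH) = 0.03043 × 0.07213 = 2.195 × 10^-3 mol
n(HCl) in the aliquot = 2.195 × 10^-3 mol (1:1 ratio)
[HCl]_dilute = 2.195 × 10^-3 / 0.01000 = 0.2195 mol/L
Dilution factor = 100.0 / 20.34 = 4.916
[HCl]_stock = 0.2195 × 4.916 = 1.079 mol/L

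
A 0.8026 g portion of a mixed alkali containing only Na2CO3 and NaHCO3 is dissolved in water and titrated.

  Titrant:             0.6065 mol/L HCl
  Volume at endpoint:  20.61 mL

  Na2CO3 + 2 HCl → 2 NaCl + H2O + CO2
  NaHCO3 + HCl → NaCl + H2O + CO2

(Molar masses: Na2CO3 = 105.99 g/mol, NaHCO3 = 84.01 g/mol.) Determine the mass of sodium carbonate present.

0.4229 g

n(HCl) = 0.02061 × 0.6065 = 0.01250 mol
Let x = n(Na2CO3), y = n(NaHCO3).
Titrant: 2x + 1y = 0.01250;  mass: 105.99x + 84.01y = 0.8026
Solving, x = 3.990 × 10^-3 mol, y = 4.519 × 10^-3 mol
mass of Na2CO3 = 3.990 × 10^-3 × 105.99 = 0.4229 g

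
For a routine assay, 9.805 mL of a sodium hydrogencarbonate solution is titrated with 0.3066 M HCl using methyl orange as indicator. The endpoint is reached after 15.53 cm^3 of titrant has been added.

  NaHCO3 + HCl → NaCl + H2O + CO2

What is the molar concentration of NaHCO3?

0.4856 M

n(HCl) = 0.01553 L × 0.3066 mol/L = 4.761 × 10^-3 mol
n(NaHCO3) = 4.761 × 10^-3 mol (1:1 mole ratio)
[NaHCO3] = 4.761 × 10^-3 mol / 0.009805 L = 0.4856 mol/L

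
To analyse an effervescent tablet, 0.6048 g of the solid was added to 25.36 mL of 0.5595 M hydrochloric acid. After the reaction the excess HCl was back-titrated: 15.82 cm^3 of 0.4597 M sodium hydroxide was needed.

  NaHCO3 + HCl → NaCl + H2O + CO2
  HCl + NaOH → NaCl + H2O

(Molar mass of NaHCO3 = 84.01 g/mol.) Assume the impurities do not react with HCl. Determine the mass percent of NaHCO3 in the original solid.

n(HCl) added = 0.02536 × 0.5595 = 0.01419 mol
n(NaOH) used in back-titration = 0.01582 × 0.4597 = 7.272 × 10^-3 mol
n(HCl) left over = 7.272 × 10^-3 mol (1:1 ratio)
n(HCl) consumed by analyte = 0.01419 − 7.272 × 10^-3 = 6.916 × 10^-3 mol
n(NaHCO3) = 6.916 × 10^-3 mol (1:1 ratio)
mass of NaHCO3 = 6.916 × 10^-3 × 84.01 = 0.5811 g
% NaHCO3 = 0.5811 / 0.6048 × 100 = 96.07 %

96.07 %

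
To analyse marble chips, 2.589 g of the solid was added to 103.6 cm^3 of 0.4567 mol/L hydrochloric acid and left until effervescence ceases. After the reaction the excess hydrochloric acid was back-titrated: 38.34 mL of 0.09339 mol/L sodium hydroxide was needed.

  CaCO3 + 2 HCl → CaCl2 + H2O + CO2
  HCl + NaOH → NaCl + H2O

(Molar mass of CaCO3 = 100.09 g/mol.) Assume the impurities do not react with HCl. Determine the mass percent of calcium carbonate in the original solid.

n(HCl) added = 0.1036 × 0.4567 = 0.04731 mol
n(NaOH) used in back-titration = 0.03834 × 0.09339 = 3.581 × 10^-3 mol
n(HCl) left over = 3.581 × 10^-3 mol (1:1 ratio)
n(HCl) consumed by analyte = 0.04731 − 3.581 × 10^-3 = 0.04373 mol
From the 1:2 ratio, n(CaCO3) = 1/2 × 0.04373 = 0.02187 mol
mass of CaCO3 = 0.02187 × 100.09 = 2.189 g
% CaCO3 = 2.189 / 2.589 × 100 = 84.54 %

84.54 %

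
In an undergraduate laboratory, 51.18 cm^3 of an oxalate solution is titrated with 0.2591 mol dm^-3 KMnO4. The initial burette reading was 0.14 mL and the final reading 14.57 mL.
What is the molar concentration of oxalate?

2 MnO4^- + 5 C2O4^2- + 16 H^+ → 2 Mn^2+ + 10 CO2 + 8 H2O
n(KMnO4) = 0.01443 L × 0.2591 mol/L = 3.739 × 10^-3 mol
From the 5:2 mole ratio, n(C2O4^2-) = 5/2 × 3.739 × 10^-3 = 9.347 × 10^-3 mol
[C2O4^2-] = 9.347 × 10^-3 mol / 0.05118 L = 0.1826 mol/L

0.1826 mol/L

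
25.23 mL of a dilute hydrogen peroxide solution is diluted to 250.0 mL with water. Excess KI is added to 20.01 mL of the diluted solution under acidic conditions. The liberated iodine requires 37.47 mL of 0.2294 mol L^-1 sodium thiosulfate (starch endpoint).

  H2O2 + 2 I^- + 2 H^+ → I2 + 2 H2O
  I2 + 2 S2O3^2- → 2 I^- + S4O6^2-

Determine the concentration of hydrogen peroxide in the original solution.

n(S2O3^2-) = 0.03747 × 0.2294 = 8.596 × 10^-3 mol
n(I2) = n(S2O3^2-)/2 = 4.298 × 10^-3 mol
n(H2O2) in the aliquot = 4.298 × 10^-3 mol (1:1 ratio)
[H2O2]_dilute = 4.298 × 10^-3 / 0.02001 = 0.2148 mol/L
[H2O2]_original = 0.2148 × 250.0/25.23 = 2.128 mol/L

2.128 mol/L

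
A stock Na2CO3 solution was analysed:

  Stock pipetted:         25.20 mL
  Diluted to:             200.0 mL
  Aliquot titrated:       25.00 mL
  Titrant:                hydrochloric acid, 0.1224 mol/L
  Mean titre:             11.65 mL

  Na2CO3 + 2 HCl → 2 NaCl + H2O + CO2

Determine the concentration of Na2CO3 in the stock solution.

n(HCl) = 0.01165 × 0.1224 = 1.426 × 10^-3 mol
From the 1:2 ratio, n(Na2CO3) in the aliquot = 1/2 × 1.426 × 10^-3 = 7.130 × 10^-4 mol
[Na2CO3]_dilute = 7.130 × 10^-4 / 0.02500 = 0.02852 mol/L
Dilution factor = 200.0 / 25.20 = 7.937
[Na2CO3]_stock = 0.02852 × 7.937 = 0.2263 mol/L

0.2263 mol/L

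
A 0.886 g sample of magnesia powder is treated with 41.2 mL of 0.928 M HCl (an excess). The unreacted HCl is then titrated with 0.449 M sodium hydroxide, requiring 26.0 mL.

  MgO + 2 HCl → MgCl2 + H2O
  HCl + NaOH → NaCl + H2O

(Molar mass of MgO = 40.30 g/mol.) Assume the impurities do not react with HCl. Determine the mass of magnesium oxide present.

0.535 g

n(HCl) added = 0.0412 × 0.928 = 0.0382 mol
n(NaOH) used in back-titration = 0.0260 × 0.449 = 0.0117 mol
n(HCl) left over = 0.0117 mol (1:1 ratio)
n(HCl) consumed by analyte = 0.0382 − 0.0117 = 0.0266 mol
From the 1:2 ratio, n(MgO) = 1/2 × 0.0266 = 0.0133 mol
mass of MgO = 0.0133 × 40.30 = 0.535 g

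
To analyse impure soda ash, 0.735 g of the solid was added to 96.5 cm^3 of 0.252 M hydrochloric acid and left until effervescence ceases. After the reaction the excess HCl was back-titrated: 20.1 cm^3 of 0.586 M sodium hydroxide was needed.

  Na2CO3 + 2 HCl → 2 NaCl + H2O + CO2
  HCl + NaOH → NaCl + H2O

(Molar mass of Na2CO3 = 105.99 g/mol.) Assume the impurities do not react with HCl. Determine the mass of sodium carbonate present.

0.665 g

n(HCl) added = 0.0965 × 0.252 = 0.0243 mol
n(NaOH) used in back-titration = 0.0201 × 0.586 = 0.0118 mol
n(HCl) left over = 0.0118 mol (1:1 ratio)
n(HCl) consumed by analyte = 0.0243 − 0.0118 = 0.0125 mol
From the 1:2 ratio, n(Na2CO3) = 1/2 × 0.0125 = 6.27 × 10^-3 mol
mass of Na2CO3 = 6.27 × 10^-3 × 105.99 = 0.665 g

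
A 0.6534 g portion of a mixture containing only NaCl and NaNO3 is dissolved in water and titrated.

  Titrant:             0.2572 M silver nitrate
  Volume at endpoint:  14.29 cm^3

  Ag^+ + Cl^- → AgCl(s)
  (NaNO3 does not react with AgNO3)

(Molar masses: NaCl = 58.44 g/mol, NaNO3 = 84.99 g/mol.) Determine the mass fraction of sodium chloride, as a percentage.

n(AgNO3) = 0.01429 × 0.2572 = 3.675 × 10^-3 mol
Let x = n(NaCl), y = n(NaNO3).
Titrant: 1x = 3.675 × 10^-3;  mass: 58.44x + 84.99y = 0.6534
Solving, x = 3.675 × 10^-3 mol, y = 5.161 × 10^-3 mol
mass of NaCl = 3.675 × 10^-3 × 58.44 = 0.2148 g
% NaCl = 0.2148 / 0.6534 × 100 = 32.87 %

32.87 %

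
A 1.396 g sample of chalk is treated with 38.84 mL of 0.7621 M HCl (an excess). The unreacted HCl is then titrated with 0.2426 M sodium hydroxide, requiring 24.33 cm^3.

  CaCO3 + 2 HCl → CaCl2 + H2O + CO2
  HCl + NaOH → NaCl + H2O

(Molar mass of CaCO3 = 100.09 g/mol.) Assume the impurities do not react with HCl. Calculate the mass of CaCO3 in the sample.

1.186 g

n(HCl) added = 0.03884 × 0.7621 = 0.02960 mol
n(NaOH) used in back-titration = 0.02433 × 0.2426 = 5.902 × 10^-3 mol
n(HCl) left over = 5.902 × 10^-3 mol (1:1 ratio)
n(HCl) consumed by analyte = 0.02960 − 5.902 × 10^-3 = 0.02370 mol
From the 1:2 ratio, n(CaCO3) = 1/2 × 0.02370 = 0.01185 mol
mass of CaCO3 = 0.01185 × 100.09 = 1.186 g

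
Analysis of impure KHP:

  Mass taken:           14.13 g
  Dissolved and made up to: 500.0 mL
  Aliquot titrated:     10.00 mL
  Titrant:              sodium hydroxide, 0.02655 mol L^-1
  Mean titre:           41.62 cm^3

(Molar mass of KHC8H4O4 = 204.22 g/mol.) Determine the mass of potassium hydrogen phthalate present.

KHC8H4O4 + NaOH → KNaC8H4O4 + H2O
n(NaOH) per titration = 0.04162 × 0.02655 = 1.105 × 10^-3 mol
n(KHC8H4O4) in each aliquot = 1.105 × 10^-3 mol (1:1 ratio)
n(KHC8H4O4) in the whole flask = 1.105 × 10^-3 × 500.0/10.00 = 0.05525 mol
mass of KHC8H4O4 = 0.05525 × 204.22 = 11.28 g

11.28 g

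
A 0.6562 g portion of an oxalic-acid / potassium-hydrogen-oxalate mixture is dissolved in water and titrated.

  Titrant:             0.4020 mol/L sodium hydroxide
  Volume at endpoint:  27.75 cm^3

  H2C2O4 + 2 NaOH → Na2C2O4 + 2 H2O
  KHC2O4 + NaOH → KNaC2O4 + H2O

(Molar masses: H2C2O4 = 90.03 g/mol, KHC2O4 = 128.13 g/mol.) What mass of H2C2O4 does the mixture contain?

0.4187 g

n(NaOH) = 0.02775 × 0.4020 = 0.01116 mol
Let x = n(H2C2O4), y = n(KHC2O4).
Titrant: 2x + 1y = 0.01116;  mass: 90.03x + 128.13y = 0.6562
Solving, x = 4.651 × 10^-3 mol, y = 1.853 × 10^-3 mol
mass of H2C2O4 = 4.651 × 10^-3 × 90.03 = 0.4187 g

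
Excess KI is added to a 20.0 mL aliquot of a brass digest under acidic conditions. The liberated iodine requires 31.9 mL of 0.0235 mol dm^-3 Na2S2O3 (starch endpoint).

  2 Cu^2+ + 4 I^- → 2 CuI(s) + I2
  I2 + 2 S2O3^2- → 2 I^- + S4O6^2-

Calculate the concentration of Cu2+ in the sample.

n(S2O3^2-) = 0.0319 × 0.0235 = 7.50 × 10^-4 mol
n(I2) = n(S2O3^2-)/2 = 3.75 × 10^-4 mol
From the 2:1 ratio, n(Cu2+) in the aliquot = 2/1 × 3.75 × 10^-4 = 7.50 × 10^-4 mol
[Cu2+] = 7.50 × 10^-4 / 0.0200 = 0.0375 mol/L

0.0375 mol/L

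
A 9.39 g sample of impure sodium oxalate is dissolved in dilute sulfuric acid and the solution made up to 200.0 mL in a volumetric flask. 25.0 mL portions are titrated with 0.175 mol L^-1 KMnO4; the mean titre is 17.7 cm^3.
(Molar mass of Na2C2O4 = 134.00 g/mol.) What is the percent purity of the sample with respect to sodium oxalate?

2 MnO4^- + 5 C2O4^2- + 16 H^+ → 2 Mn^2+ + 10 CO2 + 8 H2O
n(KMnO4) per titration = 0.0177 × 0.175 = 3.10 × 10^-3 mol
From the 5:2 ratio, n(Na2C2O4) in each aliquot = 5/2 × 3.10 × 10^-3 = 7.74 × 10^-3 mol
n(Na2C2O4) in the whole flask = 7.74 × 10^-3 × 200.0/25.0 = 0.0619 mol
mass of Na2C2O4 = 0.0619 × 134.00 = 8.30 g
% Na2C2O4 = 8.30 / 9.39 × 100 = 88.4 %

88.4 %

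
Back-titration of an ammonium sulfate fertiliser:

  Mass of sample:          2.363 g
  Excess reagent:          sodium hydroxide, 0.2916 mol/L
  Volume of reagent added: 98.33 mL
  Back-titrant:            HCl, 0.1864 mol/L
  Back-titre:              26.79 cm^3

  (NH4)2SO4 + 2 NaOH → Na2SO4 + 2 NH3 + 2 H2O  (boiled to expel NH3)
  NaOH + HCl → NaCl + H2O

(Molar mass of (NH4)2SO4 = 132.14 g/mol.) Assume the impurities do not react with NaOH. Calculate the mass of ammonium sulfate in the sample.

1.564 g

n(NaOH) added = 0.09833 × 0.2916 = 0.02867 mol
n(HCl) used in back-titration = 0.02679 × 0.1864 = 4.994 × 10^-3 mol
n(NaOH) left over = 4.994 × 10^-3 mol (1:1 ratio)
n(NaOH) consumed by analyte = 0.02867 − 4.994 × 10^-3 = 0.02368 mol
From the 1:2 ratio, n((NH4)2SO4) = 1/2 × 0.02368 = 0.01184 mol
mass of (NH4)2SO4 = 0.01184 × 132.14 = 1.564 g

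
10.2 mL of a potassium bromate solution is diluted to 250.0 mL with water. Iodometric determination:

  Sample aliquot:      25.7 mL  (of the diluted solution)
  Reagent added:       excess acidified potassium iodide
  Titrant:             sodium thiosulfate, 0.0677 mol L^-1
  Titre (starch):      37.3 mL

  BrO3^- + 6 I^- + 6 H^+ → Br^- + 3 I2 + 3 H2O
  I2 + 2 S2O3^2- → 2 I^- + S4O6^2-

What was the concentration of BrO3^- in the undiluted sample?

0.401 mol/L

n(S2O3^2-) = 0.0373 × 0.0677 = 2.53 × 10^-3 mol
n(I2) = n(S2O3^2-)/2 = 1.26 × 10^-3 mol
From the 1:3 ratio, n(BrO3^-) in the aliquot = 1/3 × 1.26 × 10^-3 = 4.21 × 10^-4 mol
[BrO3^-]_dilute = 4.21 × 10^-4 / 0.0257 = 0.0164 mol/L
[BrO3^-]_original = 0.0164 × 250.0/10.2 = 0.401 mol/L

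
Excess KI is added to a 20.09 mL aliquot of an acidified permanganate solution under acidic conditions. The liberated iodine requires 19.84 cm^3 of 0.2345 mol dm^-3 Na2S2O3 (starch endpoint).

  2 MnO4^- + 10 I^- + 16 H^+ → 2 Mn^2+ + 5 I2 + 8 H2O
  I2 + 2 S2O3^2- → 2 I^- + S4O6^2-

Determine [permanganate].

n(S2O3^2-) = 0.01984 × 0.2345 = 4.652 × 10^-3 mol
n(I2) = n(S2O3^2-)/2 = 2.326 × 10^-3 mol
From the 2:5 ratio, n(MnO4^-) in the aliquot = 2/5 × 2.326 × 10^-3 = 9.305 × 10^-4 mol
[MnO4^-] = 9.305 × 10^-4 / 0.02009 = 0.04632 mol/L

0.04632 mol/L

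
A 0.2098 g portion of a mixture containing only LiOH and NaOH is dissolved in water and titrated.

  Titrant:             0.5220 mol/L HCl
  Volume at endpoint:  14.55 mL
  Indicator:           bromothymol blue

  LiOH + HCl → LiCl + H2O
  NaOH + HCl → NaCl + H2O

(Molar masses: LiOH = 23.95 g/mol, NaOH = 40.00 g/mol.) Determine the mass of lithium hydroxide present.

n(HCl) = 0.01455 × 0.5220 = 7.595 × 10^-3 mol
Let x = n(LiOH), y = n(NaOH).
Titrant: 1x + 1y = 7.595 × 10^-3;  mass: 23.95x + 40.00y = 0.2098
Solving, x = 5.857 × 10^-3 mol, y = 1.738 × 10^-3 mol
mass of LiOH = 5.857 × 10^-3 × 23.95 = 0.1403 g

0.1403 g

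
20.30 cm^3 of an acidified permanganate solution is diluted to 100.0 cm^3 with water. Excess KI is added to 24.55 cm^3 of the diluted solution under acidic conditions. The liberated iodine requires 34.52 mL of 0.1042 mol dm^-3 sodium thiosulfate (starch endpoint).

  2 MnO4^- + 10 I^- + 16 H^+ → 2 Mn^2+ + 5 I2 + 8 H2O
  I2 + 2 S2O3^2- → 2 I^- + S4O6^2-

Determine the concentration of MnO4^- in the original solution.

0.1444 mol/L

n(S2O3^2-) = 0.03452 × 0.1042 = 3.597 × 10^-3 mol
n(I2) = n(S2O3^2-)/2 = 1.798 × 10^-3 mol
From the 2:5 ratio, n(MnO4^-) in the aliquot = 2/5 × 1.798 × 10^-3 = 7.194 × 10^-4 mol
[MnO4^-]_dilute = 7.194 × 10^-4 / 0.02455 = 0.02930 mol/L
[MnO4^-]_original = 0.02930 × 100.0/20.30 = 0.1444 mol/L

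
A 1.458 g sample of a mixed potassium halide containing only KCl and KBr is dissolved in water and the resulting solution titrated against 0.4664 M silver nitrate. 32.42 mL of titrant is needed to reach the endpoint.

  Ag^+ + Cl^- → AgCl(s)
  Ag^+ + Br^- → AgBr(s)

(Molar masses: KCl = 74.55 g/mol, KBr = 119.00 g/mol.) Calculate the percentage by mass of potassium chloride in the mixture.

39.27 %

n(AgNO3) = 0.03242 × 0.4664 = 0.01512 mol
Let x = n(KCl), y = n(KBr).
Titrant: 1x + 1y = 0.01512;  mass: 74.55x + 119.00y = 1.458
Solving, x = 7.680 × 10^-3 mol, y = 7.441 × 10^-3 mol
mass of KCl = 7.680 × 10^-3 × 74.55 = 0.5725 g
% KCl = 0.5725 / 1.458 × 100 = 39.27 %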